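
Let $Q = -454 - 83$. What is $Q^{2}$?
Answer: $288369$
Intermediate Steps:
$Q = -537$ ($Q = -454 - 83 = -537$)
$Q^{2} = \left(-537\right)^{2} = 288369$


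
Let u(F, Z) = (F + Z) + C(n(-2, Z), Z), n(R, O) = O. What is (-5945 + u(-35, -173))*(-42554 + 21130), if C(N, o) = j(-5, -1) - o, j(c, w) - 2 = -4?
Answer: 128158368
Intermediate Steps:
j(c, w) = -2 (j(c, w) = 2 - 4 = -2)
C(N, o) = -2 - o
u(F, Z) = -2 + F (u(F, Z) = (F + Z) + (-2 - Z) = -2 + F)
(-5945 + u(-35, -173))*(-42554 + 21130) = (-5945 + (-2 - 35))*(-42554 + 21130) = (-5945 - 37)*(-21424) = -5982*(-21424) = 128158368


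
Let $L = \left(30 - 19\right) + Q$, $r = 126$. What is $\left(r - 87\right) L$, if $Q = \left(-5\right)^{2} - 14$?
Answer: $858$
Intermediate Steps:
$Q = 11$ ($Q = 25 - 14 = 11$)
$L = 22$ ($L = \left(30 - 19\right) + 11 = 11 + 11 = 22$)
$\left(r - 87\right) L = \left(126 - 87\right) 22 = 39 \cdot 22 = 858$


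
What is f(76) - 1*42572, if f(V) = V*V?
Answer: -36796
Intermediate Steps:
f(V) = V²
f(76) - 1*42572 = 76² - 1*42572 = 5776 - 42572 = -36796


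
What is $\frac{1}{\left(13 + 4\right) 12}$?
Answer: $\frac{1}{204} \approx 0.004902$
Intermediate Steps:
$\frac{1}{\left(13 + 4\right) 12} = \frac{1}{17 \cdot 12} = \frac{1}{204}$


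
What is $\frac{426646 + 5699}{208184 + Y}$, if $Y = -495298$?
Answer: $- \frac{432345}{287114} \approx -1.5058$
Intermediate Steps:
$\frac{426646 + 5699}{208184 + Y} = \frac{426646 + 5699}{208184 - 495298} = \frac{432345}{-287114} = 432345 \left(- \frac{1}{287114}\right) = - \frac{432345}{287114}$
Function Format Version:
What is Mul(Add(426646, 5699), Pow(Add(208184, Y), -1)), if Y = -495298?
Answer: Rational(-432345, 287114) ≈ -1.5058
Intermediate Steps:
Mul(Add(426646, 5699), Pow(Add(208184, Y), -1)) = Mul(Add(426646, 5699), Pow(Add(208184, -495298), -1)) = Mul(432345, Pow(-287114, -1)) = Mul(432345, Rational(-1, 287114)) = Rational(-432345, 287114)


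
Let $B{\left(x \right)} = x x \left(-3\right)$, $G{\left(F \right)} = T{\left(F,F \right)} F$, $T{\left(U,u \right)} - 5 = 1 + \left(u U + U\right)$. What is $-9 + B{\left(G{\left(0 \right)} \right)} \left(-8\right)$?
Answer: $-9$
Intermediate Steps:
$T{\left(U,u \right)} = 6 + U + U u$ ($T{\left(U,u \right)} = 5 + \left(1 + \left(u U + U\right)\right) = 5 + \left(1 + \left(U u + U\right)\right) = 5 + \left(1 + \left(U + U u\right)\right) = 5 + \left(1 + U + U u\right) = 6 + U + U u$)
$G{\left(F \right)} = F \left(6 + F + F^{2}\right)$ ($G{\left(F \right)} = \left(6 + F + F F\right) F = \left(6 + F + F^{2}\right) F = F \left(6 + F + F^{2}\right)$)
$B{\left(x \right)} = - 3 x^{2}$ ($B{\left(x \right)} = x^{2} \left(-3\right) = - 3 x^{2}$)
$-9 + B{\left(G{\left(0 \right)} \right)} \left(-8\right) = -9 + - 3 \left(0 \left(6 + 0 + 0^{2}\right)\right)^{2} \left(-8\right) = -9 + - 3 \left(0 \left(6 + 0 + 0\right)\right)^{2} \left(-8\right) = -9 + - 3 \left(0 \cdot 6\right)^{2} \left(-8\right) = -9 + - 3 \cdot 0^{2} \left(-8\right) = -9 + \left(-3\right) 0 \left(-8\right) = -9 + 0 \left(-8\right) = -9 + 0 = -9$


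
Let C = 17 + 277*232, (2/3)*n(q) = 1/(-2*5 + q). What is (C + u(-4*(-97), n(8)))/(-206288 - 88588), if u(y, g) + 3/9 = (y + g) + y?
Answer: -780671/3538512 ≈ -0.22062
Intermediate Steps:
n(q) = 3/(2*(-10 + q)) (n(q) = 3/(2*(-2*5 + q)) = 3/(2*(-10 + q)))
C = 64281 (C = 17 + 64264 = 64281)
u(y, g) = -⅓ + g + 2*y (u(y, g) = -⅓ + ((y + g) + y) = -⅓ + ((g + y) + y) = -⅓ + (g + 2*y) = -⅓ + g + 2*y)
(C + u(-4*(-97), n(8)))/(-206288 - 88588) = (64281 + (-⅓ + 3/(2*(-10 + 8)) + 2*(-4*(-97))))/(-206288 - 88588) = (64281 + (-⅓ + (3/2)/(-2) + 2*388))/(-294876) = (64281 + (-⅓ + (3/2)*(-½) + 776))*(-1/294876) = (64281 + (-⅓ - ¾ + 776))*(-1/294876) = (64281 + 9299/12)*(-1/294876) = (780671/12)*(-1/294876) = -780671/3538512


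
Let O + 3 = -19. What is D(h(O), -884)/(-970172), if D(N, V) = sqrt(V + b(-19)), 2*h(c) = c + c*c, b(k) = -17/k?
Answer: -I*sqrt(318801)/18433268 ≈ -3.0631e-5*I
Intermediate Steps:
O = -22 (O = -3 - 19 = -22)
h(c) = c/2 + c**2/2 (h(c) = (c + c*c)/2 = (c + c**2)/2 = c/2 + c**2/2)
D(N, V) = sqrt(17/19 + V) (D(N, V) = sqrt(V - 17/(-19)) = sqrt(V - 17*(-1/19)) = sqrt(V + 17/19) = sqrt(17/19 + V))
D(h(O), -884)/(-970172) = (sqrt(323 + 361*(-884))/19)/(-970172) = (sqrt(323 - 319124)/19)*(-1/970172) = (sqrt(-318801)/19)*(-1/970172) = ((I*sqrt(318801))/19)*(-1/970172) = (I*sqrt(318801)/19)*(-1/970172) = -I*sqrt(318801)/18433268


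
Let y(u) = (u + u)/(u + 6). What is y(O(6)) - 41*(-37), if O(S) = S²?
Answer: 10631/7 ≈ 1518.7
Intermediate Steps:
y(u) = 2*u/(6 + u) (y(u) = (2*u)/(6 + u) = 2*u/(6 + u))
y(O(6)) - 41*(-37) = 2*6²/(6 + 6²) - 41*(-37) = 2*36/(6 + 36) + 1517 = 2*36/42 + 1517 = 2*36*(1/42) + 1517 = 12/7 + 1517 = 10631/7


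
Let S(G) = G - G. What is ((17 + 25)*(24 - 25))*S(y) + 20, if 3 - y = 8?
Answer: 20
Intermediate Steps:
y = -5 (y = 3 - 1*8 = 3 - 8 = -5)
S(G) = 0
((17 + 25)*(24 - 25))*S(y) + 20 = ((17 + 25)*(24 - 25))*0 + 20 = (42*(-1))*0 + 20 = -42*0 + 20 = 0 + 20 = 20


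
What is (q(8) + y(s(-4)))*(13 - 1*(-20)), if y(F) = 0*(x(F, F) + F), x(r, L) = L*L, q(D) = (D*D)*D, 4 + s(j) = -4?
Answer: 16896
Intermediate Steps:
s(j) = -8 (s(j) = -4 - 4 = -8)
q(D) = D**3 (q(D) = D**2*D = D**3)
x(r, L) = L**2
y(F) = 0 (y(F) = 0*(F**2 + F) = 0*(F + F**2) = 0)
(q(8) + y(s(-4)))*(13 - 1*(-20)) = (8**3 + 0)*(13 - 1*(-20)) = (512 + 0)*(13 + 20) = 512*33 = 16896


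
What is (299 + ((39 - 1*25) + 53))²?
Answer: 133956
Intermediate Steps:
(299 + ((39 - 1*25) + 53))² = (299 + ((39 - 25) + 53))² = (299 + (14 + 53))² = (299 + 67)² = 366² = 133956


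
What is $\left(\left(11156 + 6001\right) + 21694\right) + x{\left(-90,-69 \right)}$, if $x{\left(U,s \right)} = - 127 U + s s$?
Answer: $55042$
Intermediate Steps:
$x{\left(U,s \right)} = s^{2} - 127 U$ ($x{\left(U,s \right)} = - 127 U + s^{2} = s^{2} - 127 U$)
$\left(\left(11156 + 6001\right) + 21694\right) + x{\left(-90,-69 \right)} = \left(\left(11156 + 6001\right) + 21694\right) + \left(\left(-69\right)^{2} - -11430\right) = \left(17157 + 21694\right) + \left(4761 + 11430\right) = 38851 + 16191 = 55042$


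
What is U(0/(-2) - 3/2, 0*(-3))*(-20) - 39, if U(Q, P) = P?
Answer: -39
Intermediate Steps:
U(0/(-2) - 3/2, 0*(-3))*(-20) - 39 = (0*(-3))*(-20) - 39 = 0*(-20) - 39 = 0 - 39 = -39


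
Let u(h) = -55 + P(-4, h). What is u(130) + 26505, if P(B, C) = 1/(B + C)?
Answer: 3332701/126 ≈ 26450.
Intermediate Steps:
u(h) = -55 + 1/(-4 + h)
u(130) + 26505 = (221 - 55*130)/(-4 + 130) + 26505 = (221 - 7150)/126 + 26505 = (1/126)*(-6929) + 26505 = -6929/126 + 26505 = 3332701/126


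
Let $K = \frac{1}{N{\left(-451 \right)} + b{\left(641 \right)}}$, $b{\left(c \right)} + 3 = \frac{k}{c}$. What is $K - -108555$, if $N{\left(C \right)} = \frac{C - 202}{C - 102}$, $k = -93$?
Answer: $\frac{75583778152}{696275} \approx 1.0855 \cdot 10^{5}$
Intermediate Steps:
$b{\left(c \right)} = -3 - \frac{93}{c}$
$N{\left(C \right)} = \frac{-202 + C}{-102 + C}$
$K = - \frac{354473}{696275}$ ($K = \frac{1}{\frac{-202 - 451}{-102 - 451} - \left(3 + \frac{93}{641}\right)} = \frac{1}{\frac{1}{-553} \left(-653\right) - \frac{2016}{641}} = \frac{1}{\left(- \frac{1}{553}\right) \left(-653\right) - \frac{2016}{641}} = \frac{1}{\frac{653}{553} - \frac{2016}{641}} = \frac{1}{- \frac{696275}{354473}} = - \frac{354473}{696275} \approx -0.5091$)
$K - -108555 = - \frac{354473}{696275} - -108555 = - \frac{354473}{696275} + 108555 = \frac{75583778152}{696275}$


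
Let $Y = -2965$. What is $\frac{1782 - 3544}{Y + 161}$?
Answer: $\frac{881}{1402} \approx 0.62839$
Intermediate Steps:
$\frac{1782 - 3544}{Y + 161} = \frac{1782 - 3544}{-2965 + 161} = - \frac{1762}{-2804} = \left(-1762\right) \left(- \frac{1}{2804}\right) = \frac{881}{1402}$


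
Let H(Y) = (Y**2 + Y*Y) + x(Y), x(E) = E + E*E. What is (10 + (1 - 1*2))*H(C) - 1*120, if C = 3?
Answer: 150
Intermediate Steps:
x(E) = E + E**2
H(Y) = 2*Y**2 + Y*(1 + Y) (H(Y) = (Y**2 + Y*Y) + Y*(1 + Y) = (Y**2 + Y**2) + Y*(1 + Y) = 2*Y**2 + Y*(1 + Y))
(10 + (1 - 1*2))*H(C) - 1*120 = (10 + (1 - 1*2))*(3*(1 + 3*3)) - 1*120 = (10 + (1 - 2))*(3*(1 + 9)) - 120 = (10 - 1)*(3*10) - 120 = 9*30 - 120 = 270 - 120 = 150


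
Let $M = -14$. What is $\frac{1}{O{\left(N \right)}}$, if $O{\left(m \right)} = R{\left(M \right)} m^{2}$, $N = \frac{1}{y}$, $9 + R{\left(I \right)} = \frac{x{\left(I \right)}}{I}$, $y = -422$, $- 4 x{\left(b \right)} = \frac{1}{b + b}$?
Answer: $- \frac{279235712}{14113} \approx -19786.0$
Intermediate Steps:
$x{\left(b \right)} = - \frac{1}{8 b}$ ($x{\left(b \right)} = - \frac{1}{4 \left(b + b\right)} = - \frac{1}{4 \cdot 2 b} = - \frac{\frac{1}{2} \frac{1}{b}}{4} = - \frac{1}{8 b}$)
$R{\left(I \right)} = -9 - \frac{1}{8 I^{2}}$ ($R{\left(I \right)} = -9 + \frac{\left(- \frac{1}{8}\right) \frac{1}{I}}{I} = -9 - \frac{1}{8 I^{2}}$)
$N = - \frac{1}{422}$ ($N = \frac{1}{-422} = - \frac{1}{422} \approx -0.0023697$)
$O{\left(m \right)} = - \frac{14113 m^{2}}{1568}$ ($O{\left(m \right)} = \left(-9 - \frac{1}{8 \cdot 196}\right) m^{2} = \left(-9 - \frac{1}{1568}\right) m^{2} = - \frac{14113 m^{2}}{1568}$)
$\frac{1}{O{\left(N \right)}} = \frac{1}{\left(- \frac{14113}{1568}\right) \left(- \frac{1}{422}\right)^{2}} = \frac{1}{\left(- \frac{14113}{1568}\right) \frac{1}{178084}} = \frac{1}{- \frac{14113}{279235712}} = - \frac{279235712}{14113}$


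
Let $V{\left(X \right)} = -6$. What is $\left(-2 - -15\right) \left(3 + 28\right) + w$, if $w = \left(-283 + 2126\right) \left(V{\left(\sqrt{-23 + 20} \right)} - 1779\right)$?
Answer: $-3289352$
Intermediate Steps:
$w = -3289755$ ($w = \left(-283 + 2126\right) \left(-6 - 1779\right) = 1843 \left(-1785\right) = -3289755$)
$\left(-2 - -15\right) \left(3 + 28\right) + w = \left(-2 - -15\right) \left(3 + 28\right) - 3289755 = \left(-2 + 15\right) 31 - 3289755 = 13 \cdot 31 - 3289755 = 403 - 3289755 = -3289352$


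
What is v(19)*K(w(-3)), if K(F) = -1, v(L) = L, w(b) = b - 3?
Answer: -19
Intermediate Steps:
w(b) = -3 + b
v(19)*K(w(-3)) = 19*(-1) = -19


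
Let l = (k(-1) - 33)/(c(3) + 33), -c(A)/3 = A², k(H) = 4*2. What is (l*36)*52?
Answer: -7800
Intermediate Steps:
k(H) = 8
c(A) = -3*A²
l = -25/6 (l = (8 - 33)/(-3*3² + 33) = -25/(-3*9 + 33) = -25/(-27 + 33) = -25/6 ≈ -4.1667)
(l*36)*52 = -25/6*36*52 = -150*52 = -7800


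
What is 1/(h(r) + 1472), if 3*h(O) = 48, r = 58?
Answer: 1/1488 ≈ 0.00067204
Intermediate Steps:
h(O) = 16 (h(O) = (⅓)*48 = 16)
1/(h(r) + 1472) = 1/(16 + 1472) = 1/1488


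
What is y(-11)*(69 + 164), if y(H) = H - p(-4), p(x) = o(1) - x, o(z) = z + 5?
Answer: -4893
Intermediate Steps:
o(z) = 5 + z
p(x) = 6 - x (p(x) = (5 + 1) - x = 6 - x)
y(H) = -10 + H (y(H) = H - (6 - 1*(-4)) = H - (6 + 4) = H - 1*10 = H - 10 = -10 + H)
y(-11)*(69 + 164) = (-10 - 11)*(69 + 164) = -21*233 = -4893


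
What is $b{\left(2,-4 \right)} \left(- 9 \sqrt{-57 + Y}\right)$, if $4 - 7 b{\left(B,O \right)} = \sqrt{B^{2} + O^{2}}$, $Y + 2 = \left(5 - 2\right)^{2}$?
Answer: $\frac{90 i \sqrt{2} \left(-2 + \sqrt{5}\right)}{7} \approx 4.2924 i$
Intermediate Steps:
$Y = 7$ ($Y = -2 + \left(5 - 2\right)^{2} = -2 + 3^{2} = -2 + 9 = 7$)
$b{\left(B,O \right)} = \frac{4}{7} - \frac{\sqrt{B^{2} + O^{2}}}{7}$
$b{\left(2,-4 \right)} \left(- 9 \sqrt{-57 + Y}\right) = \left(\frac{4}{7} - \frac{\sqrt{2^{2} + \left(-4\right)^{2}}}{7}\right) \left(- 9 \sqrt{-57 + 7}\right) = \left(\frac{4}{7} - \frac{\sqrt{4 + 16}}{7}\right) \left(- 9 \sqrt{-50}\right) = \left(\frac{4}{7} - \frac{\sqrt{20}}{7}\right) \left(- 9 \cdot 5 i \sqrt{2}\right) = \left(\frac{4}{7} - \frac{2 \sqrt{5}}{7}\right) \left(- 45 i \sqrt{2}\right) = - 45 i \sqrt{2} \left(\frac{4}{7} - \frac{2 \sqrt{5}}{7}\right)$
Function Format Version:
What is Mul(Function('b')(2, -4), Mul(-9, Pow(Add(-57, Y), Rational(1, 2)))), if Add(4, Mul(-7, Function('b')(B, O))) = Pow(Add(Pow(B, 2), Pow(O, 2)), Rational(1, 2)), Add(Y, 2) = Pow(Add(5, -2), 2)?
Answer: Mul(Rational(90, 7), I, Pow(2, Rational(1, 2)), Add(-2, Pow(5, Rational(1, 2)))) ≈ Mul(4.2924, I)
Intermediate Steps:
Y = 7 (Y = Add(-2, Pow(Add(5, -2), 2)) = Add(-2, Pow(3, 2)) = Add(-2, 9) = 7)
Function('b')(B, O) = Add(Rational(4, 7), Mul(Rational(-1, 7), Pow(Add(Pow(B, 2), Pow(O, 2)), Rational(1, 2))))
Mul(Function('b')(2, -4), Mul(-9, Pow(Add(-57, Y), Rational(1, 2)))) = Mul(Add(Rational(4, 7), Mul(Rational(-1, 7), Pow(Add(Pow(2, 2), Pow(-4, 2)), Rational(1, 2)))), Mul(-9, Pow(Add(-57, 7), Rational(1, 2)))) = Mul(Add(Rational(4, 7), Mul(Rational(-1, 7), Pow(Add(4, 16), Rational(1, 2)))), Mul(-9, Pow(-50, Rational(1, 2)))) = Mul(Add(Rational(4, 7), Mul(Rational(-1, 7), Pow(20, Rational(1, 2)))), Mul(-9, Mul(5, I, Pow(2, Rational(1, 2))))) = Mul(Add(Rational(4, 7), Mul(Rational(-1, 7), Mul(2, Pow(5, Rational(1, 2))))), Mul(-45, I, Pow(2, Rational(1, 2)))) = Mul(Add(Rational(4, 7), Mul(Rational(-2, 7), Pow(5, Rational(1, 2)))), Mul(-45, I, Pow(2, Rational(1, 2)))) = Mul(-45, I, Pow(2, Rational(1, 2)), Add(Rational(4, 7), Mul(Rational(-2, 7), Pow(5, Rational(1, 2)))))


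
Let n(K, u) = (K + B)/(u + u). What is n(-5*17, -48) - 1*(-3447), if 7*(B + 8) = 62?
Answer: 2316973/672 ≈ 3447.9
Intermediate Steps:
B = 6/7 (B = -8 + (⅐)*62 = -8 + 62/7 = 6/7 ≈ 0.85714)
n(K, u) = (6/7 + K)/(2*u) (n(K, u) = (K + 6/7)/(u + u) = (6/7 + K)/((2*u)) = (6/7 + K)*(1/(2*u)) = (6/7 + K)/(2*u))
n(-5*17, -48) - 1*(-3447) = (1/14)*(6 + 7*(-5*17))/(-48) - 1*(-3447) = (1/14)*(-1/48)*(6 + 7*(-85)) + 3447 = (1/14)*(-1/48)*(6 - 595) + 3447 = (1/14)*(-1/48)*(-589) + 3447 = 589/672 + 3447 = 2316973/672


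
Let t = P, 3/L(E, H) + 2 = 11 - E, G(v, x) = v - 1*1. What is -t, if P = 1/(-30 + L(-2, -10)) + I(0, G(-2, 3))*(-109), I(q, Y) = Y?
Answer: -106918/327 ≈ -326.97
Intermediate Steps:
G(v, x) = -1 + v (G(v, x) = v - 1 = -1 + v)
L(E, H) = 3/(9 - E) (L(E, H) = 3/(-2 + (11 - E)) = 3/(9 - E))
P = 106918/327 (P = 1/(-30 - 3/(-9 - 2)) + (-1 - 2)*(-109) = 1/(-30 - 3/(-11)) - 3*(-109) = 1/(-30 - 3*(-1/11)) + 327 = 1/(-30 + 3/11) + 327 = 1/(-327/11) + 327 = -11/327 + 327 = 106918/327 ≈ 326.97)
t = 106918/327 ≈ 326.97
-t = -1*106918/327 = -106918/327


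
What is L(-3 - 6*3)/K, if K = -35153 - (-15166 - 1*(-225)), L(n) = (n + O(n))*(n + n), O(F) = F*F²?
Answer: -97461/5053 ≈ -19.288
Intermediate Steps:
O(F) = F³
L(n) = 2*n*(n + n³) (L(n) = (n + n³)*(n + n) = (n + n³)*(2*n) = 2*n*(n + n³))
K = -20212 (K = -35153 - (-15166 + 225) = -35153 - 1*(-14941) = -35153 + 14941 = -20212)
L(-3 - 6*3)/K = (2*(-3 - 6*3)²*(1 + (-3 - 6*3)²))/(-20212) = (2*(-3 - 18)²*(1 + (-3 - 18)²))*(-1/20212) = (2*(-21)²*(1 + (-21)²))*(-1/20212) = (2*441*(1 + 441))*(-1/20212) = (2*441*442)*(-1/20212) = 389844*(-1/20212) = -97461/5053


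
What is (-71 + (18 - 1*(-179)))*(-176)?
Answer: -22176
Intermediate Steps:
(-71 + (18 - 1*(-179)))*(-176) = (-71 + (18 + 179))*(-176) = (-71 + 197)*(-176) = 126*(-176) = -22176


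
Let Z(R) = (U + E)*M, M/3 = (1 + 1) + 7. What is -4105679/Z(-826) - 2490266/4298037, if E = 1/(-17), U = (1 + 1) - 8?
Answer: 99993732952115/3984280299 ≈ 25097.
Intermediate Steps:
M = 27 (M = 3*((1 + 1) + 7) = 3*(2 + 7) = 3*9 = 27)
U = -6 (U = 2 - 8 = -6)
E = -1/17 ≈ -0.058824
Z(R) = -2781/17 (Z(R) = (-6 - 1/17)*27 = -103/17*27 = -2781/17)
-4105679/Z(-826) - 2490266/4298037 = -4105679/(-2781/17) - 2490266/4298037 = -4105679*(-17/2781) - 2490266*1/4298037 = 69796543/2781 - 2490266/4298037 = 99993732952115/3984280299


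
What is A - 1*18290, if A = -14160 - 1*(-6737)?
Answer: -25713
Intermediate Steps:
A = -7423 (A = -14160 + 6737 = -7423)
A - 1*18290 = -7423 - 1*18290 = -7423 - 18290 = -25713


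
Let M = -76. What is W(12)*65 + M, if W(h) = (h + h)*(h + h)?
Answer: 37364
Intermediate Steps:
W(h) = 4*h² (W(h) = (2*h)*(2*h) = 4*h²)
W(12)*65 + M = (4*12²)*65 - 76 = (4*144)*65 - 76 = 576*65 - 76 = 37440 - 76 = 37364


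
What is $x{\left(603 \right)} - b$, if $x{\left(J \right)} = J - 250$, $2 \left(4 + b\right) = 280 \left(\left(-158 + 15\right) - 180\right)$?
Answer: $45577$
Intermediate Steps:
$b = -45224$ ($b = -4 + \frac{280 \left(\left(-158 + 15\right) - 180\right)}{2} = -4 + \frac{280 \left(-143 - 180\right)}{2} = -4 + \frac{280 \left(-323\right)}{2} = -4 + \frac{1}{2} \left(-90440\right) = -4 - 45220 = -45224$)
$x{\left(J \right)} = -250 + J$
$x{\left(603 \right)} - b = \left(-250 + 603\right) - -45224 = 353 + 45224 = 45577$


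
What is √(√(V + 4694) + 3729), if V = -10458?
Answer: √(3729 + 2*I*√1441) ≈ 61.069 + 0.6216*I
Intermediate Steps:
√(√(V + 4694) + 3729) = √(√(-10458 + 4694) + 3729) = √(√(-5764) + 3729) = √(2*I*√1441 + 3729) = √(3729 + 2*I*√1441)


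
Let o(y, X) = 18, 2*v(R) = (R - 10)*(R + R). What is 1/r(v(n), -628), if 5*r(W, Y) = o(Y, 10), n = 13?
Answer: 5/18 ≈ 0.27778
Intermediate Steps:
v(R) = R*(-10 + R) (v(R) = ((R - 10)*(R + R))/2 = ((-10 + R)*(2*R))/2 = (2*R*(-10 + R))/2 = R*(-10 + R))
r(W, Y) = 18/5 (r(W, Y) = (⅕)*18 = 18/5)
1/r(v(n), -628) = 1/(18/5) = 5/18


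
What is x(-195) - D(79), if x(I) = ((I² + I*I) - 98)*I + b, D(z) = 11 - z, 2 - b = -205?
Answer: -14810365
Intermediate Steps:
b = 207 (b = 2 - 1*(-205) = 2 + 205 = 207)
x(I) = 207 + I*(-98 + 2*I²) (x(I) = ((I² + I*I) - 98)*I + 207 = ((I² + I²) - 98)*I + 207 = (2*I² - 98)*I + 207 = (-98 + 2*I²)*I + 207 = I*(-98 + 2*I²) + 207 = 207 + I*(-98 + 2*I²))
x(-195) - D(79) = (207 - 98*(-195) + 2*(-195)³) - (11 - 1*79) = (207 + 19110 + 2*(-7414875)) - (11 - 79) = (207 + 19110 - 14829750) - 1*(-68) = -14810433 + 68 = -14810365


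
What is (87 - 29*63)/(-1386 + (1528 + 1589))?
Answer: -580/577 ≈ -1.0052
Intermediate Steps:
(87 - 29*63)/(-1386 + (1528 + 1589)) = (87 - 1827)/(-1386 + 3117) = -1740/1731 = -1740*1/1731 = -580/577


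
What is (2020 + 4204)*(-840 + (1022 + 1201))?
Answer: 8607792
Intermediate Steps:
(2020 + 4204)*(-840 + (1022 + 1201)) = 6224*(-840 + 2223) = 6224*1383 = 8607792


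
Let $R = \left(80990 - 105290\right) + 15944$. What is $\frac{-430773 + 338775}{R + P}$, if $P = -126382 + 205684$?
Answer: $- \frac{2421}{1867} \approx -1.2967$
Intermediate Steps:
$P = 79302$
$R = -8356$ ($R = -24300 + 15944 = -8356$)
$\frac{-430773 + 338775}{R + P} = \frac{-430773 + 338775}{-8356 + 79302} = - \frac{91998}{70946} = \left(-91998\right) \frac{1}{70946} = - \frac{2421}{1867}$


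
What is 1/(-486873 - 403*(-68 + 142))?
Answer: -1/516695 ≈ -1.9354e-6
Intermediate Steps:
1/(-486873 - 403*(-68 + 142)) = 1/(-486873 - 403*74) = 1/(-486873 - 29822) = 1/(-516695) = -1/516695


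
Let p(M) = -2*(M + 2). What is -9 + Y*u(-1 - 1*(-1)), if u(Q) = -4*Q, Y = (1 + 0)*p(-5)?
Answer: -9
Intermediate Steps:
p(M) = -4 - 2*M (p(M) = -2*(2 + M) = -4 - 2*M)
Y = 6 (Y = (1 + 0)*(-4 - 2*(-5)) = 1*(-4 + 10) = 1*6 = 6)
-9 + Y*u(-1 - 1*(-1)) = -9 + 6*(-4*(-1 - 1*(-1))) = -9 + 6*(-4*(-1 + 1)) = -9 + 6*(-4*0) = -9 + 6*0 = -9 + 0 = -9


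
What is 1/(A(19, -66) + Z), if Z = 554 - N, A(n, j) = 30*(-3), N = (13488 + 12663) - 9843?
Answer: -1/15844 ≈ -6.3115e-5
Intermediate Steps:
N = 16308 (N = 26151 - 9843 = 16308)
A(n, j) = -90
Z = -15754 (Z = 554 - 1*16308 = 554 - 16308 = -15754)
1/(A(19, -66) + Z) = 1/(-90 - 15754) = 1/(-15844) = -1/15844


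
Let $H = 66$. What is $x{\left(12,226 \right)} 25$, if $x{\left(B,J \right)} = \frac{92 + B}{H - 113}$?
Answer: $- \frac{2600}{47} \approx -55.319$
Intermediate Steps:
$x{\left(B,J \right)} = - \frac{92}{47} - \frac{B}{47}$ ($x{\left(B,J \right)} = \frac{92 + B}{66 - 113} = \frac{92 + B}{-47} = \left(92 + B\right) \left(- \frac{1}{47}\right) = - \frac{92}{47} - \frac{B}{47}$)
$x{\left(12,226 \right)} 25 = \left(- \frac{92}{47} - \frac{12}{47}\right) 25 = \left(- \frac{104}{47}\right) 25 = - \frac{2600}{47}$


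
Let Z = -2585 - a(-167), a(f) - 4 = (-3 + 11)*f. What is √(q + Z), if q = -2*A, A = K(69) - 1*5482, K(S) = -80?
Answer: √9871 ≈ 99.353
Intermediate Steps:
a(f) = 4 + 8*f (a(f) = 4 + (-3 + 11)*f = 4 + 8*f)
A = -5562 (A = -80 - 1*5482 = -80 - 5482 = -5562)
Z = -1253 (Z = -2585 - (4 + 8*(-167)) = -2585 - (4 - 1336) = -2585 - 1*(-1332) = -2585 + 1332 = -1253)
q = 11124 (q = -2*(-5562) = 11124)
√(q + Z) = √(11124 - 1253) = √9871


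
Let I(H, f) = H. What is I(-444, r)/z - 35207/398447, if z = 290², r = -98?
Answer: -784454792/8377348175 ≈ -0.093640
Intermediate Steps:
z = 84100
I(-444, r)/z - 35207/398447 = -444/84100 - 35207/398447 = -444*1/84100 - 35207*1/398447 = -111/21025 - 35207/398447 = -784454792/8377348175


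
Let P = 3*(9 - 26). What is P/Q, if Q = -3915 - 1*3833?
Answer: 51/7748 ≈ 0.0065823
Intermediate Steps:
Q = -7748 (Q = -3915 - 3833 = -7748)
P = -51 (P = 3*(-17) = -51)
P/Q = -51/(-7748) = -51*(-1/7748) = 51/7748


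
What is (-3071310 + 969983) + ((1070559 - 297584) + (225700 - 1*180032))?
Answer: -1282684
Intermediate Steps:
(-3071310 + 969983) + ((1070559 - 297584) + (225700 - 1*180032)) = -2101327 + (772975 + (225700 - 180032)) = -2101327 + (772975 + 45668) = -2101327 + 818643 = -1282684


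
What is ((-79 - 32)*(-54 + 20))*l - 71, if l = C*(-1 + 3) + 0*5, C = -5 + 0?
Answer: -37811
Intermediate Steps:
C = -5
l = -10 (l = -5*(-1 + 3) + 0*5 = -5*2 + 0 = -10 + 0 = -10)
((-79 - 32)*(-54 + 20))*l - 71 = ((-79 - 32)*(-54 + 20))*(-10) - 71 = -111*(-34)*(-10) - 71 = 3774*(-10) - 71 = -37740 - 71 = -37811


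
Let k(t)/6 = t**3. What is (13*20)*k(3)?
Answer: 42120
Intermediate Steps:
k(t) = 6*t**3
(13*20)*k(3) = (13*20)*(6*3**3) = 260*(6*27) = 260*162 = 42120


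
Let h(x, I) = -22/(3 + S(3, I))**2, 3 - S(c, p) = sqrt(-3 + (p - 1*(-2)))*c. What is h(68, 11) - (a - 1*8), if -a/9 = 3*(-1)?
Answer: -1616/81 - 22*sqrt(10)/81 ≈ -20.810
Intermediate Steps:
a = 27 (a = -27*(-1) = -9*(-3) = 27)
S(c, p) = 3 - c*sqrt(-1 + p) (S(c, p) = 3 - sqrt(-3 + (p - 1*(-2)))*c = 3 - sqrt(-3 + (p + 2))*c = 3 - sqrt(-3 + (2 + p))*c = 3 - sqrt(-1 + p)*c = 3 - c*sqrt(-1 + p))
h(x, I) = -22/(6 - 3*sqrt(-1 + I))**2 (h(x, I) = -22/(3 + (3 - 1*3*sqrt(-1 + I)))**2 = -22/(3 + (3 - 3*sqrt(-1 + I)))**2 = -22/(6 - 3*sqrt(-1 + I))**2)
h(68, 11) - (a - 1*8) = -22/(9*(-2 + sqrt(-1 + 11))**2) - (27 - 1*8) = -22/(9*(-2 + sqrt(10))**2) - (27 - 8) = -22/(9*(-2 + sqrt(10))**2) - 1*19 = -22/(9*(-2 + sqrt(10))**2) - 19 = -19 - 22/(9*(-2 + sqrt(10))**2)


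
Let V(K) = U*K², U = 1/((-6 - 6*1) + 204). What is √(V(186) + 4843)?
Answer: √80371/4 ≈ 70.875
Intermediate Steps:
U = 1/192 (U = 1/((-6 - 6) + 204) = 1/(-12 + 204) = 1/192 ≈ 0.0052083)
V(K) = K²/192
√(V(186) + 4843) = √((1/192)*186² + 4843) = √((1/192)*34596 + 4843) = √(2883/16 + 4843) = √(80371/16) = √80371/4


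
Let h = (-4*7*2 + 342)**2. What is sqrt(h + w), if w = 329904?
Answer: 10*sqrt(4117) ≈ 641.64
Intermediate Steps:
h = 81796 (h = (-28*2 + 342)**2 = (-56 + 342)**2 = 286**2 = 81796)
sqrt(h + w) = sqrt(81796 + 329904) = sqrt(411700) = 10*sqrt(4117)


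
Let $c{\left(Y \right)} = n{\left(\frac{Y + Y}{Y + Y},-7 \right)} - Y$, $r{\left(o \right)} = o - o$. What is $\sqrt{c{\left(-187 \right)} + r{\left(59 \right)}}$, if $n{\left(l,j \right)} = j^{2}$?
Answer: $2 \sqrt{59} \approx 15.362$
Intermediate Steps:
$r{\left(o \right)} = 0$
$c{\left(Y \right)} = 49 - Y$ ($c{\left(Y \right)} = \left(-7\right)^{2} - Y = 49 - Y$)
$\sqrt{c{\left(-187 \right)} + r{\left(59 \right)}} = \sqrt{\left(49 - -187\right) + 0} = \sqrt{\left(49 + 187\right) + 0} = \sqrt{236 + 0} = \sqrt{236} = 2 \sqrt{59}$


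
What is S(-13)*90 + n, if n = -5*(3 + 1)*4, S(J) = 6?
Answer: 460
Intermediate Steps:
n = -80 (n = -5*4*4 = -20*4 = -80)
S(-13)*90 + n = 6*90 - 80 = 540 - 80 = 460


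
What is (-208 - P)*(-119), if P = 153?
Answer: 42959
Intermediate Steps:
(-208 - P)*(-119) = (-208 - 1*153)*(-119) = (-208 - 153)*(-119) = -361*(-119) = 42959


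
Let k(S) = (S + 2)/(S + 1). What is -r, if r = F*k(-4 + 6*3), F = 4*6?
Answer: -128/5 ≈ -25.600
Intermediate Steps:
F = 24
k(S) = (2 + S)/(1 + S)
r = 128/5 (r = 24*((2 + (-4 + 6*3))/(1 + (-4 + 6*3))) = 24*((2 + (-4 + 18))/(1 + (-4 + 18))) = 24*((2 + 14)/(1 + 14)) = 24*(16/15) = 128/5 ≈ 25.600)
-r = -1*128/5 = -128/5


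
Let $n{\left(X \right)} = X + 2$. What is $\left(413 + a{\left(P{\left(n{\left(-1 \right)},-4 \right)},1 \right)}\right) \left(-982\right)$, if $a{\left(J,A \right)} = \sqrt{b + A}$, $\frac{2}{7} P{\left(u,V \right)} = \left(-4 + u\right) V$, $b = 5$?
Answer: $-405566 - 982 \sqrt{6} \approx -4.0797 \cdot 10^{5}$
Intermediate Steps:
$n{\left(X \right)} = 2 + X$
$P{\left(u,V \right)} = \frac{7 V \left(-4 + u\right)}{2}$ ($P{\left(u,V \right)} = \frac{7 \left(-4 + u\right) V}{2} = \frac{7 V \left(-4 + u\right)}{2}$)
$a{\left(J,A \right)} = \sqrt{5 + A}$
$\left(413 + a{\left(P{\left(n{\left(-1 \right)},-4 \right)},1 \right)}\right) \left(-982\right) = \left(413 + \sqrt{5 + 1}\right) \left(-982\right) = \left(413 + \sqrt{6}\right) \left(-982\right) = -405566 - 982 \sqrt{6}$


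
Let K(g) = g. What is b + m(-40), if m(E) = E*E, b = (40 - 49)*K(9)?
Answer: 1519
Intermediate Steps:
b = -81 (b = (40 - 49)*9 = -9*9 = -81)
m(E) = E²
b + m(-40) = -81 + (-40)² = -81 + 1600 = 1519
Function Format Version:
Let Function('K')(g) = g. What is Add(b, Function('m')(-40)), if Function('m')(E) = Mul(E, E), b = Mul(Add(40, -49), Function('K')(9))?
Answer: 1519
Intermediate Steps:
b = -81 (b = Mul(Add(40, -49), 9) = Mul(-9, 9) = -81)
Function('m')(E) = Pow(E, 2)
Add(b, Function('m')(-40)) = Add(-81, Pow(-40, 2)) = Add(-81, 1600) = 1519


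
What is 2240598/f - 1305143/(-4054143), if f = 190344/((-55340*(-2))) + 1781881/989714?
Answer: 124380444360282074218351/195412079829401691 ≈ 6.3650e+5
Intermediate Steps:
f = 48200588837/13692693190 (f = 190344/110680 + 1781881*(1/989714) = 190344*(1/110680) + 1781881/989714 = 23793/13835 + 1781881/989714 = 48200588837/13692693190 ≈ 3.5202)
2240598/f - 1305143/(-4054143) = 2240598/(48200588837/13692693190) - 1305143/(-4054143) = 2240598*(13692693190/48200588837) - 1305143*(-1/4054143) = 30679820976127620/48200588837 + 1305143/4054143 = 124380444360282074218351/195412079829401691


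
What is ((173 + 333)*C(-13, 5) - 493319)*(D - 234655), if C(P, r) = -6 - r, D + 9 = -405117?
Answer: 319177144185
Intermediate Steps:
D = -405126 (D = -9 - 405117 = -405126)
((173 + 333)*C(-13, 5) - 493319)*(D - 234655) = ((173 + 333)*(-6 - 1*5) - 493319)*(-405126 - 234655) = (506*(-6 - 5) - 493319)*(-639781) = (506*(-11) - 493319)*(-639781) = (-5566 - 493319)*(-639781) = -498885*(-639781) = 319177144185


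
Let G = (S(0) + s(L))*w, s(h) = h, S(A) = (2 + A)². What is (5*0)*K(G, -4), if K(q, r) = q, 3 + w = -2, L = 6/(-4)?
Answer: 0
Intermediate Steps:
L = -3/2 (L = 6*(-¼) = -3/2 ≈ -1.5000)
w = -5 (w = -3 - 2 = -5)
G = -25/2 (G = ((2 + 0)² - 3/2)*(-5) = (2² - 3/2)*(-5) = (4 - 3/2)*(-5) = (5/2)*(-5) = -25/2 ≈ -12.500)
(5*0)*K(G, -4) = (5*0)*(-25/2) = 0*(-25/2) = 0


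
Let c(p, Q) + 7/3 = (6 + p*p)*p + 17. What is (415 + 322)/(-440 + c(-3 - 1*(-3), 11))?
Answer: -201/116 ≈ -1.7328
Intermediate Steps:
c(p, Q) = 44/3 + p*(6 + p²) (c(p, Q) = -7/3 + ((6 + p*p)*p + 17) = -7/3 + ((6 + p²)*p + 17) = -7/3 + (p*(6 + p²) + 17) = -7/3 + (17 + p*(6 + p²)) = 44/3 + p*(6 + p²))
(415 + 322)/(-440 + c(-3 - 1*(-3), 11)) = (415 + 322)/(-440 + (44/3 + (-3 - 1*(-3))³ + 6*(-3 - 1*(-3)))) = 737/(-440 + (44/3 + (-3 + 3)³ + 6*(-3 + 3))) = 737/(-440 + (44/3 + 0³ + 6*0)) = 737/(-440 + (44/3 + 0 + 0)) = 737/(-440 + 44/3) = 737/(-1276/3) = 737*(-3/1276) = -201/116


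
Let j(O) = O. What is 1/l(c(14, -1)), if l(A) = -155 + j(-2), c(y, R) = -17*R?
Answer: -1/157 ≈ -0.0063694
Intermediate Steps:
l(A) = -157 (l(A) = -155 - 2 = -157)
1/l(c(14, -1)) = 1/(-157) = -1/157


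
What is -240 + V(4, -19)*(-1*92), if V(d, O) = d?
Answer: -608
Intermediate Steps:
-240 + V(4, -19)*(-1*92) = -240 + 4*(-1*92) = -240 + 4*(-92) = -240 - 368 = -608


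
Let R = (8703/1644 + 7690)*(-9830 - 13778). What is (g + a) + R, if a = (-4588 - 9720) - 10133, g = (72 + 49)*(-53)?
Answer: -24893084940/137 ≈ -1.8170e+8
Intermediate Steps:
g = -6413 (g = 121*(-53) = -6413)
a = -24441 (a = -14308 - 10133 = -24441)
R = -24888857942/137 (R = (8703*(1/1644) + 7690)*(-23608) = (2901/548 + 7690)*(-23608) = (4217021/548)*(-23608) = -24888857942/137 ≈ -1.8167e+8)
(g + a) + R = (-6413 - 24441) - 24888857942/137 = -30854 - 24888857942/137 = -24893084940/137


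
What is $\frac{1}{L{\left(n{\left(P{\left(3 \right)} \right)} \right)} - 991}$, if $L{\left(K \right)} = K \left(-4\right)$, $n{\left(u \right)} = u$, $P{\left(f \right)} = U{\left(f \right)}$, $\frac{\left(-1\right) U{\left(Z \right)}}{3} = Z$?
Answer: $- \frac{1}{955} \approx -0.0010471$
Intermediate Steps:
$U{\left(Z \right)} = - 3 Z$
$P{\left(f \right)} = - 3 f$
$L{\left(K \right)} = - 4 K$
$\frac{1}{L{\left(n{\left(P{\left(3 \right)} \right)} \right)} - 991} = \frac{1}{- 4 \left(\left(-3\right) 3\right) - 991} = \frac{1}{\left(-4\right) \left(-9\right) - 991} = \frac{1}{36 - 991} = \frac{1}{-955} = - \frac{1}{955}$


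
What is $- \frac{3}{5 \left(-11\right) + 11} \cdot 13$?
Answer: $\frac{39}{44} \approx 0.88636$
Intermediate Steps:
$- \frac{3}{5 \left(-11\right) + 11} \cdot 13 = - \frac{3}{-55 + 11} \cdot 13 = - \frac{3}{-44} \cdot 13 = \left(-3\right) \left(- \frac{1}{44}\right) 13 = \frac{3}{44} \cdot 13 = \frac{39}{44}$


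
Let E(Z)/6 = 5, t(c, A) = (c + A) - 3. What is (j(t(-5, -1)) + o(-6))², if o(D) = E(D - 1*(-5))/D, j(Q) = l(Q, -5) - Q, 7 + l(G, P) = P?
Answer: 64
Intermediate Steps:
t(c, A) = -3 + A + c (t(c, A) = (A + c) - 3 = -3 + A + c)
l(G, P) = -7 + P
E(Z) = 30 (E(Z) = 6*5 = 30)
j(Q) = -12 - Q (j(Q) = (-7 - 5) - Q = -12 - Q)
o(D) = 30/D
(j(t(-5, -1)) + o(-6))² = ((-12 - (-3 - 1 - 5)) + 30/(-6))² = ((-12 - 1*(-9)) + 30*(-⅙))² = ((-12 + 9) - 5)² = (-3 - 5)² = (-8)² = 64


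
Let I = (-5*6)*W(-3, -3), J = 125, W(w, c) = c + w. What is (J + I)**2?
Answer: 93025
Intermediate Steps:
I = 180 (I = (-5*6)*(-3 - 3) = -30*(-6) = 180)
(J + I)**2 = (125 + 180)**2 = 305**2 = 93025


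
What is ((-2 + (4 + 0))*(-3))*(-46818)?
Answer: 280908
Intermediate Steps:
((-2 + (4 + 0))*(-3))*(-46818) = ((-2 + 4)*(-3))*(-46818) = (2*(-3))*(-46818) = -6*(-46818) = 280908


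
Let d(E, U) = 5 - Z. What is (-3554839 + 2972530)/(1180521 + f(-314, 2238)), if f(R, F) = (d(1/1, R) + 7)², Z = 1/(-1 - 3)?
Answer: -9316944/18890737 ≈ -0.49320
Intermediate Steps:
Z = -¼ (Z = 1/(-4) = -¼ ≈ -0.25000)
d(E, U) = 21/4 (d(E, U) = 5 - 1*(-¼) = 5 + ¼ = 21/4)
f(R, F) = 2401/16 (f(R, F) = (21/4 + 7)² = (49/4)² = 2401/16)
(-3554839 + 2972530)/(1180521 + f(-314, 2238)) = (-3554839 + 2972530)/(1180521 + 2401/16) = -582309/18890737/16 = -582309*16/18890737 = -9316944/18890737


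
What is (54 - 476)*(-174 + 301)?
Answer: -53594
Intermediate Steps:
(54 - 476)*(-174 + 301) = -422*127 = -53594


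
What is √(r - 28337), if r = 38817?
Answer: 4*√655 ≈ 102.37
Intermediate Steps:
√(r - 28337) = √(38817 - 28337) = √10480 = 4*√655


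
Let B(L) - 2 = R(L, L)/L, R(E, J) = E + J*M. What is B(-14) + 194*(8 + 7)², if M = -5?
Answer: 43648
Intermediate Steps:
R(E, J) = E - 5*J (R(E, J) = E + J*(-5) = E - 5*J)
B(L) = -2 (B(L) = 2 + (L - 5*L)/L = 2 + (-4*L)/L = 2 - 4 = -2)
B(-14) + 194*(8 + 7)² = -2 + 194*(8 + 7)² = -2 + 194*15² = -2 + 194*225 = -2 + 43650 = 43648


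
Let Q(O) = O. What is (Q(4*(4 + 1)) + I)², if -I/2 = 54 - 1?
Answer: 7396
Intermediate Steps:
I = -106 (I = -2*(54 - 1) = -2*53 = -106)
(Q(4*(4 + 1)) + I)² = (4*(4 + 1) - 106)² = (4*5 - 106)² = (20 - 106)² = (-86)² = 7396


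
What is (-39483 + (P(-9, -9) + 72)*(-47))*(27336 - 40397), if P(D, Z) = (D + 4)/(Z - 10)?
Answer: 10640901188/19 ≈ 5.6005e+8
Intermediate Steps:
P(D, Z) = (4 + D)/(-10 + Z)
(-39483 + (P(-9, -9) + 72)*(-47))*(27336 - 40397) = (-39483 + ((4 - 9)/(-10 - 9) + 72)*(-47))*(27336 - 40397) = (-39483 + (-5/(-19) + 72)*(-47))*(-13061) = (-39483 + (-1/19*(-5) + 72)*(-47))*(-13061) = (-39483 + (5/19 + 72)*(-47))*(-13061) = (-39483 + (1373/19)*(-47))*(-13061) = (-39483 - 64531/19)*(-13061) = -814708/19*(-13061) = 10640901188/19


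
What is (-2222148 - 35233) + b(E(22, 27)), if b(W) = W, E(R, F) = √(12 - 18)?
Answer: -2257381 + I*√6 ≈ -2.2574e+6 + 2.4495*I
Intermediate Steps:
E(R, F) = I*√6 (E(R, F) = √(-6) = I*√6)
(-2222148 - 35233) + b(E(22, 27)) = (-2222148 - 35233) + I*√6 = -2257381 + I*√6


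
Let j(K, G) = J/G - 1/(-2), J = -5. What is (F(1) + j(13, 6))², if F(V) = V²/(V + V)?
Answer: 1/36 ≈ 0.027778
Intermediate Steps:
F(V) = V/2 (F(V) = V²/((2*V)) = (1/(2*V))*V² = V/2)
j(K, G) = ½ - 5/G (j(K, G) = -5/G - 1/(-2) = -5/G - 1*(-½) = -5/G + ½ = ½ - 5/G)
(F(1) + j(13, 6))² = ((½)*1 + (½)*(-10 + 6)/6)² = (½ + (½)*(⅙)*(-4))² = (½ - ⅓)² = (⅙)² = 1/36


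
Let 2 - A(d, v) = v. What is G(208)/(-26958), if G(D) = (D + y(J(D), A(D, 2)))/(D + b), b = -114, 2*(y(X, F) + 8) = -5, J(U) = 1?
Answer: -395/5068104 ≈ -7.7938e-5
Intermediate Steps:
A(d, v) = 2 - v
y(X, F) = -21/2 (y(X, F) = -8 + (½)*(-5) = -8 - 5/2 = -21/2)
G(D) = (-21/2 + D)/(-114 + D) (G(D) = (D - 21/2)/(D - 114) = (-21/2 + D)/(-114 + D))
G(208)/(-26958) = ((-21/2 + 208)/(-114 + 208))/(-26958) = ((395/2)/94)*(-1/26958) = ((1/94)*(395/2))*(-1/26958) = (395/188)*(-1/26958) = -395/5068104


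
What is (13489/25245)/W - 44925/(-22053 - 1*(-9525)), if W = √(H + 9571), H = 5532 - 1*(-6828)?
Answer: 14975/4176 + 1927*√21931/79092585 ≈ 3.5896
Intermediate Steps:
H = 12360 (H = 5532 + 6828 = 12360)
W = √21931 (W = √(12360 + 9571) = √21931 ≈ 148.09)
(13489/25245)/W - 44925/(-22053 - 1*(-9525)) = (13489/25245)/(√21931) - 44925/(-22053 - 1*(-9525)) = (13489*(1/25245))*(√21931/21931) - 44925/(-22053 + 9525) = 13489*(√21931/21931)/25245 - 44925/(-12528) = 1927*√21931/79092585 - 44925*(-1/12528) = 1927*√21931/79092585 + 14975/4176 = 14975/4176 + 1927*√21931/79092585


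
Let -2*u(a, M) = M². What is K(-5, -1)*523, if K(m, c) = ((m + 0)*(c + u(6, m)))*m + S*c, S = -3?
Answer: -349887/2 ≈ -1.7494e+5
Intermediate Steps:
u(a, M) = -M²/2
K(m, c) = -3*c + m²*(c - m²/2) (K(m, c) = ((m + 0)*(c - m²/2))*m - 3*c = (m*(c - m²/2))*m - 3*c = m²*(c - m²/2) - 3*c = -3*c + m²*(c - m²/2))
K(-5, -1)*523 = (-3*(-1) - ½*(-5)⁴ - 1*(-5)²)*523 = (3 - ½*625 - 1*25)*523 = (3 - 625/2 - 25)*523 = -669/2*523 = -349887/2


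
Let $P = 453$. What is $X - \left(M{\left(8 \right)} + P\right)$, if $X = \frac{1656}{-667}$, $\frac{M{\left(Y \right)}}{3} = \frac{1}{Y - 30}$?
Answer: $- \frac{290511}{638} \approx -455.35$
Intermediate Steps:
$M{\left(Y \right)} = \frac{3}{-30 + Y}$ ($M{\left(Y \right)} = \frac{3}{Y - 30} = \frac{3}{-30 + Y}$)
$X = - \frac{72}{29}$ ($X = 1656 \left(- \frac{1}{667}\right) = - \frac{72}{29} \approx -2.4828$)
$X - \left(M{\left(8 \right)} + P\right) = - \frac{72}{29} - \left(\frac{3}{-30 + 8} + 453\right) = - \frac{72}{29} - \left(\frac{3}{-22} + 453\right) = - \frac{72}{29} - \left(3 \left(- \frac{1}{22}\right) + 453\right) = - \frac{72}{29} - \left(- \frac{3}{22} + 453\right) = - \frac{72}{29} - \frac{9963}{22} = - \frac{290511}{638}$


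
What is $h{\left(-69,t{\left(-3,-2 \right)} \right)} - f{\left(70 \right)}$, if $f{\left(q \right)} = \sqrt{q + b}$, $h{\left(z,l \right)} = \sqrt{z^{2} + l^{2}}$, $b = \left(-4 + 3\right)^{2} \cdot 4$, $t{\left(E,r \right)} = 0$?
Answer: $69 - \sqrt{74} \approx 60.398$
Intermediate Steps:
$b = 4$ ($b = \left(-1\right)^{2} \cdot 4 = 1 \cdot 4 = 4$)
$h{\left(z,l \right)} = \sqrt{l^{2} + z^{2}}$
$f{\left(q \right)} = \sqrt{4 + q}$ ($f{\left(q \right)} = \sqrt{q + 4} = \sqrt{4 + q}$)
$h{\left(-69,t{\left(-3,-2 \right)} \right)} - f{\left(70 \right)} = \sqrt{0^{2} + \left(-69\right)^{2}} - \sqrt{4 + 70} = \sqrt{0 + 4761} - \sqrt{74} = \sqrt{4761} - \sqrt{74} = 69 - \sqrt{74}$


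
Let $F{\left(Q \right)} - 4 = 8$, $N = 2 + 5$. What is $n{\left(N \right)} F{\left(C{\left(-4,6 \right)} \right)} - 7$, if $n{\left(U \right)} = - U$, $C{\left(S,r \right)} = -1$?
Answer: $-91$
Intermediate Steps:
$N = 7$
$F{\left(Q \right)} = 12$ ($F{\left(Q \right)} = 4 + 8 = 12$)
$n{\left(N \right)} F{\left(C{\left(-4,6 \right)} \right)} - 7 = \left(-1\right) 7 \cdot 12 - 7 = \left(-7\right) 12 - 7 = -84 - 7 = -91$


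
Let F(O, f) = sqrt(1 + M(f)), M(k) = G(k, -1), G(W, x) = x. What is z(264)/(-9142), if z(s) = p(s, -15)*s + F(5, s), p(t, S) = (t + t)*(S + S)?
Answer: 2090880/4571 ≈ 457.42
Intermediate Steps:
p(t, S) = 4*S*t (p(t, S) = (2*t)*(2*S) = 4*S*t)
M(k) = -1
F(O, f) = 0 (F(O, f) = sqrt(1 - 1) = sqrt(0) = 0)
z(s) = -60*s**2 (z(s) = (4*(-15)*s)*s + 0 = (-60*s)*s + 0 = -60*s**2 + 0 = -60*s**2)
z(264)/(-9142) = -60*264**2/(-9142) = -60*69696*(-1/9142) = -4181760*(-1/9142) = 2090880/4571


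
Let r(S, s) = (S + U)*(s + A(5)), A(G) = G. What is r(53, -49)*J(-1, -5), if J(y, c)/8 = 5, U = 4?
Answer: -100320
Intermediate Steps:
r(S, s) = (4 + S)*(5 + s) (r(S, s) = (S + 4)*(s + 5) = (4 + S)*(5 + s))
J(y, c) = 40 (J(y, c) = 8*5 = 40)
r(53, -49)*J(-1, -5) = (20 + 4*(-49) + 5*53 + 53*(-49))*40 = (20 - 196 + 265 - 2597)*40 = -2508*40 = -100320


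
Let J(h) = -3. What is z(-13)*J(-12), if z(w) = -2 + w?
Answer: 45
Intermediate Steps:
z(-13)*J(-12) = (-2 - 13)*(-3) = -15*(-3) = 45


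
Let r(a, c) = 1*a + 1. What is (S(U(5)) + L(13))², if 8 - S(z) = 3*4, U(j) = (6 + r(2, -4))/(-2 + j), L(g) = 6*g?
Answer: 5476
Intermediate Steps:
r(a, c) = 1 + a (r(a, c) = a + 1 = 1 + a)
U(j) = 9/(-2 + j) (U(j) = (6 + (1 + 2))/(-2 + j) = (6 + 3)/(-2 + j) = 9/(-2 + j))
S(z) = -4 (S(z) = 8 - 3*4 = 8 - 1*12 = 8 - 12 = -4)
(S(U(5)) + L(13))² = (-4 + 6*13)² = (-4 + 78)² = 74² = 5476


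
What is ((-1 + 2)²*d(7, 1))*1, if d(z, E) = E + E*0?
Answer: 1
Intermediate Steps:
d(z, E) = E (d(z, E) = E + 0 = E)
((-1 + 2)²*d(7, 1))*1 = ((-1 + 2)²*1)*1 = (1²*1)*1 = (1*1)*1 = 1*1 = 1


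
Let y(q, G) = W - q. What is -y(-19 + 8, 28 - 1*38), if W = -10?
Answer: -1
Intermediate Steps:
y(q, G) = -10 - q
-y(-19 + 8, 28 - 1*38) = -(-10 - (-19 + 8)) = -(-10 - 1*(-11)) = -(-10 + 11) = -1*1 = -1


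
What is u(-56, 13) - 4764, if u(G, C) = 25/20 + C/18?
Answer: -171433/36 ≈ -4762.0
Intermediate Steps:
u(G, C) = 5/4 + C/18 (u(G, C) = 25*(1/20) + C*(1/18) = 5/4 + C/18)
u(-56, 13) - 4764 = (5/4 + (1/18)*13) - 4764 = (5/4 + 13/18) - 4764 = 71/36 - 4764 = -171433/36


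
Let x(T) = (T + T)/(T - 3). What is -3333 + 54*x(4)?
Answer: -2901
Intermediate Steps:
x(T) = 2*T/(-3 + T) (x(T) = (2*T)/(-3 + T) = 2*T/(-3 + T))
-3333 + 54*x(4) = -3333 + 54*(2*4/(-3 + 4)) = -3333 + 54*(2*4/1) = -3333 + 54*(2*4*1) = -3333 + 54*8 = -3333 + 432 = -2901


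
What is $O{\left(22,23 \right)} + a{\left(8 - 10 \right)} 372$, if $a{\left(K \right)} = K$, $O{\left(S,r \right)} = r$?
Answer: $-721$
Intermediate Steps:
$O{\left(22,23 \right)} + a{\left(8 - 10 \right)} 372 = 23 + \left(8 - 10\right) 372 = 23 - 744 = -721$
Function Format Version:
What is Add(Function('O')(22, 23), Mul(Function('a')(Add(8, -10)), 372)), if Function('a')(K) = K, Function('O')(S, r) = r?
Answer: -721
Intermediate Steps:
Add(Function('O')(22, 23), Mul(Function('a')(Add(8, -10)), 372)) = Add(23, Mul(Add(8, -10), 372)) = Add(23, Mul(-2, 372)) = Add(23, -744) = -721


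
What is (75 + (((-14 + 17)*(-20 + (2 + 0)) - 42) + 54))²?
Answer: 1089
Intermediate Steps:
(75 + (((-14 + 17)*(-20 + (2 + 0)) - 42) + 54))² = (75 + ((3*(-20 + 2) - 42) + 54))² = (75 + ((3*(-18) - 42) + 54))² = (75 + ((-54 - 42) + 54))² = (75 + (-96 + 54))² = (75 - 42)² = 33² = 1089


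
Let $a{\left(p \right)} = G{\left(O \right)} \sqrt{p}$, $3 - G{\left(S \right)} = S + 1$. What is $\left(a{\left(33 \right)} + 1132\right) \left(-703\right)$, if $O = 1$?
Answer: $-795796 - 703 \sqrt{33} \approx -7.9983 \cdot 10^{5}$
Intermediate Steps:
$G{\left(S \right)} = 2 - S$ ($G{\left(S \right)} = 3 - \left(S + 1\right) = 3 - \left(1 + S\right) = 2 - S$)
$a{\left(p \right)} = \sqrt{p}$ ($a{\left(p \right)} = \left(2 - 1\right) \sqrt{p} = 1 \sqrt{p} = \sqrt{p}$)
$\left(a{\left(33 \right)} + 1132\right) \left(-703\right) = \left(\sqrt{33} + 1132\right) \left(-703\right) = \left(1132 + \sqrt{33}\right) \left(-703\right) = -795796 - 703 \sqrt{33}$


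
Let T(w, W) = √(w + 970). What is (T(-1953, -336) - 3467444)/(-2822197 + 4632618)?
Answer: -3467444/1810421 + I*√983/1810421 ≈ -1.9153 + 1.7318e-5*I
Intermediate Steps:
T(w, W) = √(970 + w)
(T(-1953, -336) - 3467444)/(-2822197 + 4632618) = (√(970 - 1953) - 3467444)/(-2822197 + 4632618) = (√(-983) - 3467444)/1810421 = (I*√983 - 3467444)*(1/1810421) = (-3467444 + I*√983)*(1/1810421) = -3467444/1810421 + I*√983/1810421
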